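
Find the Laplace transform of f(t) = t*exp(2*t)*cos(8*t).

(s - 10)*(s + 6)/(s^2 - 4*s + 68)^2

L{cos(8t)} = s/(s^2 + 64).
Multiplying by e^(2t) shifts s → s - 2, so L{exp(2*t)*cos(8*t)} = (s - 2)/((s - 2)^2 + 64).
Then apply L{t·g(t)} = -d/ds[G(s)] with G(s) = (s - 2)/((s - 2)^2 + 64):
differentiating 1 time and applying the sign gives (s - 10)*(s + 6)/(s^2 - 4*s + 68)^2.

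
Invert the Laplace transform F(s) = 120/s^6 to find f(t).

Since L{t^5} = 5!/s^6 = 120/s^6, the inverse is t^5.

f(t) = t^5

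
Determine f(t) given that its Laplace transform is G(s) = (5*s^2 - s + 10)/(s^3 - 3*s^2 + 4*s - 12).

f(t) = 4*exp(3*t) + sin(2*t) + cos(2*t)

Factor the denominator: s^3 - 3*s^2 + 4*s - 12 = (s - 3)*(s^2 + 4).
Partial fraction decomposition gives [4/(s - 3)] + [s/(s^2 + 4)] + [2/(s^2 + 4)].
Invert each term: 4/(s - 3) ↔ 4e^(3t); 1·s/(s^2 + 4) ↔ cos(2t); 1·2/(s^2 + 4) ↔ sin(2t).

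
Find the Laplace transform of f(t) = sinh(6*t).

6/(s^2 - 36)

L{sinh(6t)} = 6/(s^2 - 36).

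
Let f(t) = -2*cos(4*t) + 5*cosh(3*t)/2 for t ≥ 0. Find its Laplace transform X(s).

X(s) = -2*s/(s^2 + 16) + 5*s/(2*(s^2 - 9))

The transform is linear, so treat each term independently.
(-2)·[L{cos(4t)} = s/(s^2 + 16)]; (5/2)·[L{cosh(3t)} = s/(s^2 - 9)].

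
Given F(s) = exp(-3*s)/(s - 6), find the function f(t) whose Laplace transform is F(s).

f(t) = Heaviside(t - 3)*(exp(6*t - 18))

The factor e^(-3s) signals a time shift by c = 3 (second shifting theorem).
L{e^(6t)} = 1/(s - 6), so L^-1{1/(s - 6)} = exp(6*t).
Hence the inverse is u(t - 3) times that function evaluated at t - 3.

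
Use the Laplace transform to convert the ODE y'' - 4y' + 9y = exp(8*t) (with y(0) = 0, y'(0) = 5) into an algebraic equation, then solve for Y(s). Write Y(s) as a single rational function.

Take the Laplace transform of both sides.
Using L{y''} = s^2 Y - s·y(0) - y'(0) and L{y'} = sY - y(0), with y(0) = 0, y'(0) = 5, the left side becomes (s^2 - 4*s + 9)Y - (5).
The right side is L{exp(8*t)} = 1/(s - 8).
So (s^2 - 4*s + 9)Y = 1/(s - 8) + (5).
Isolate Y and clear denominators.

Y(s) = (5*s - 39)/(s^3 - 12*s^2 + 41*s - 72)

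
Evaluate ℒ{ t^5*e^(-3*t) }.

120/(s + 3)^6

L{t^5} = 5!/s^6 = 120/s^6.
By the first shifting theorem, multiplying by e^(-3t) replaces s with s + 3.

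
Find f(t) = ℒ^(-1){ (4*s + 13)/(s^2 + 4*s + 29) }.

Complete the square in the denominator: s^2 + 4*s + 29 = (s + 2)^2 + 5^2.
Split the numerator to match: 4*s + 13 = 4·(s + 2) + 1·5.
Invert each term: 4·(s + 2)/((s + 2)^2 + 25) ↔ 4e^(-2t)cos(5t); 1·5/((s + 2)^2 + 25) ↔ e^(-2t)sin(5t).

f(t) = exp(-2*t)*sin(5*t) + 4*exp(-2*t)*cos(5*t)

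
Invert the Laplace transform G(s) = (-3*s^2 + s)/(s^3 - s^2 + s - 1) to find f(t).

f(t) = -exp(t) - sin(t) - 2*cos(t)

Factor the denominator: s^3 - s^2 + s - 1 = (s - 1)*(s^2 + 1).
Partial fraction decomposition gives [-1/(s - 1)] + [-2*s/(s^2 + 1)] + [-1/(s^2 + 1)].
Invert each term: -1/(s - 1) ↔ -e^(t); -2·s/(s^2 + 1) ↔ -2cos(t); -1·1/(s^2 + 1) ↔ -sin(t).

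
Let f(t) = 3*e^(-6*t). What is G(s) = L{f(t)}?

L{3} = 3/s.
By the first shifting theorem, multiplying by e^(-6t) replaces s with s + 6.

G(s) = 3/(s + 6)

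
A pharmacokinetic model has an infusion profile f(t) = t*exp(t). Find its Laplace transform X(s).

X(s) = (s - 1)^(-2)

L{e^(t)} = 1/(s - 1).
Then apply L{t·g(t)} = -d/ds[G(s)] with G(s) = 1/(s - 1):
differentiating 1 time and applying the sign gives (s - 1)^(-2).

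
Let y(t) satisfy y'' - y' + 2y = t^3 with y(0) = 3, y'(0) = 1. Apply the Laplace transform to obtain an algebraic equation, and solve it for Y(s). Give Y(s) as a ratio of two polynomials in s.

Laplace-transform each side.
With L{y''} = s^2 Y - s·y(0) - y'(0) and L{y'} = sY - y(0), with y(0) = 3, y'(0) = 1: the LHS transforms to (s^2 - s + 2)Y - (3*s - 2).
The right side is L{t^3} = 6/s^4.
So (s^2 - s + 2)Y = 6/s^4 + (3*s - 2).
Divide through and combine into a single rational function.

Y(s) = (3*s^5 - 2*s^4 + 6)/(s^6 - s^5 + 2*s^4)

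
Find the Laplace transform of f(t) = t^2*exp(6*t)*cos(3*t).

L{cos(3t)} = s/(s^2 + 9).
Multiplying by e^(6t) shifts s → s - 6, so L{exp(6*t)*cos(3*t)} = (s - 6)/((s - 6)^2 + 9).
Then apply L{t^2·g(t)} = (-1)^2 d^2/ds^2[H(s)] with H(s) = (s - 6)/((s - 6)^2 + 9):
differentiating 2 times and applying the sign gives 2*(s - 6)*(s^2 - 12*s + 9)/(s^2 - 12*s + 45)^3.

2*(s - 6)*(s^2 - 12*s + 9)/(s^2 - 12*s + 45)^3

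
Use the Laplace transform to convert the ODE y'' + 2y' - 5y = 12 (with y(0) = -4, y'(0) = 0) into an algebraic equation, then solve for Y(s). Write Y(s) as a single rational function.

Apply the Laplace transform to the equation.
With L{y''} = s^2 Y - s·y(0) - y'(0) and L{y'} = sY - y(0), with y(0) = -4, y'(0) = 0: the LHS transforms to (s^2 + 2*s - 5)Y - (-4*s - 8).
The right side is L{12} = 12/s.
So (s^2 + 2*s - 5)Y = 12/s + (-4*s - 8).
Isolate Y and clear denominators.

Y(s) = (-4*s^2 - 8*s + 12)/(s^3 + 2*s^2 - 5*s)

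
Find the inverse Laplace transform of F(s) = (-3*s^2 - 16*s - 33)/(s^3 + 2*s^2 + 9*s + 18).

Factor the denominator: s^3 + 2*s^2 + 9*s + 18 = (s + 2)*(s^2 + 9).
Partial fraction decomposition gives [-1/(s + 2)] + [-2*s/(s^2 + 9)] + [-12/(s^2 + 9)].
Invert each term: -1/(s + 2) ↔ -e^(-2t); -2·s/(s^2 + 9) ↔ -2cos(3t); -4·3/(s^2 + 9) ↔ -4sin(3t).

-4*sin(3*t) - 2*cos(3*t) - exp(-2*t)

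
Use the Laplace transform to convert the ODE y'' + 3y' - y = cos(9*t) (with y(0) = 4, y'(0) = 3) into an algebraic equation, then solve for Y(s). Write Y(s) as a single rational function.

Y(s) = (4*s^3 + 15*s^2 + 325*s + 1215)/(s^4 + 3*s^3 + 80*s^2 + 243*s - 81)

Transform both sides with L{·}.
With L{y''} = s^2 Y - s·y(0) - y'(0) and L{y'} = sY - y(0), with y(0) = 4, y'(0) = 3: the LHS transforms to (s^2 + 3*s - 1)Y - (4*s + 15).
The right side is L{cos(9*t)} = s/(s^2 + 81).
So (s^2 + 3*s - 1)Y = s/(s^2 + 81) + (4*s + 15).
Solve for Y(s) and write it as one ratio of polynomials.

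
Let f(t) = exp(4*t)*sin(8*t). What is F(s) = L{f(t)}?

F(s) = 8/((s - 4)^2 + 64)

L{sin(8t)} = 8/(s^2 + 64).
By the first shifting theorem, multiplying by e^(4t) replaces s with s - 4.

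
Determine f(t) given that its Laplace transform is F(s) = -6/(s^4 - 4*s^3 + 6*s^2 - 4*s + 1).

f(t) = -t^3*exp(t)

Rewrite the denominator: s^4 - 4*s^3 + 6*s^2 - 4*s + 1 = (s - 1)^4.
The form in (s - 1) signals a first-shifting-theorem factor e^(t).
Since L{t^3} = 3!/s^4 = 6/s^4, the inverse is t^3*e^(t), scaled by -1.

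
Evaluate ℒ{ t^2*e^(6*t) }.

2/(s - 6)^3

L{e^(6t)} = 1/(s - 6).
Then apply L{t^2·g(t)} = (-1)^2 d^2/ds^2[G(s)] with G(s) = 1/(s - 6):
differentiating 2 times and applying the sign gives 2/(s - 6)^3.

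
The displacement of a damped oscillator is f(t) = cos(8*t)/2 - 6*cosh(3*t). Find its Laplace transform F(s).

By linearity of the Laplace transform, transform each term separately.
(1/2)·[L{cos(8t)} = s/(s^2 + 64)]; (-6)·[L{cosh(3t)} = s/(s^2 - 9)].

F(s) = s/(2*(s^2 + 64)) - 6*s/(s^2 - 9)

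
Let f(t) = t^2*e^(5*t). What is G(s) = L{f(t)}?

G(s) = 2/(s - 5)^3

L{e^(5t)} = 1/(s - 5).
Then apply L{t^2·g(t)} = (-1)^2 d^2/ds^2[H(s)] with H(s) = 1/(s - 5):
differentiating 2 times and applying the sign gives 2/(s - 5)^3.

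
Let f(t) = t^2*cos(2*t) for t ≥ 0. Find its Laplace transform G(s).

G(s) = 2*s*(s^2 - 12)/(s^2 + 4)^3

L{cos(2t)} = s/(s^2 + 4).
Then apply L{t^2·g(t)} = (-1)^2 d^2/ds^2[H(s)] with H(s) = s/(s^2 + 4):
differentiating 2 times and applying the sign gives 2*s*(s^2 - 12)/(s^2 + 4)^3.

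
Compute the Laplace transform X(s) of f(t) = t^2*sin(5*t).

L{sin(5t)} = 5/(s^2 + 25).
Then apply L{t^2·g(t)} = (-1)^2 d^2/ds^2[G(s)] with G(s) = 5/(s^2 + 25):
differentiating 2 times and applying the sign gives 10*(3*s^2 - 25)/(s^2 + 25)^3.

X(s) = 10*(3*s^2 - 25)/(s^2 + 25)^3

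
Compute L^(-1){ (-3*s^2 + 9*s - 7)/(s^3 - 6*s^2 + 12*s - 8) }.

Factor the denominator: s^3 - 6*s^2 + 12*s - 8 = (s - 2)^3.
Partial fraction decomposition gives [-3/(s - 2)] + [-3/(s - 2)^2] + [-1/(s - 2)^3].
Invert each term: -3/(s - 2) ↔ -3e^(2t); -3/(s - 2)^2 ↔ -3t·e^(2t); -1/(s - 2)^3 ↔ (-1/2)t^2·e^(2t).

-t^2*exp(2*t)/2 - 3*t*exp(2*t) - 3*exp(2*t)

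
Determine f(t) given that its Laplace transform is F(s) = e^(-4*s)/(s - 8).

The factor e^(-4s) signals a time shift by c = 4 (second shifting theorem).
L{e^(8t)} = 1/(s - 8), so L^-1{1/(s - 8)} = e^(8*t).
Hence the inverse is u(t - 4) times that function evaluated at t - 4.

f(t) = Heaviside(t - 4)*(exp(8*t - 32))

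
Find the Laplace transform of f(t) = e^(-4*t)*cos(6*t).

(s + 4)/((s + 4)^2 + 36)

L{cos(6t)} = s/(s^2 + 36).
By the first shifting theorem, multiplying by e^(-4t) replaces s with s + 4.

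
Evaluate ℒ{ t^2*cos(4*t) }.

2*s*(s^2 - 48)/(s^2 + 16)^3

L{cos(4t)} = s/(s^2 + 16).
Then apply L{t^2·g(t)} = (-1)^2 d^2/ds^2[G(s)] with G(s) = s/(s^2 + 16):
differentiating 2 times and applying the sign gives 2*s*(s^2 - 48)/(s^2 + 16)^3.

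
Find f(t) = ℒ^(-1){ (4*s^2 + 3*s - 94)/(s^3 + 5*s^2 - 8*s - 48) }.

Factor the denominator: s^3 + 5*s^2 - 8*s - 48 = (s - 3)*(s + 4)^2.
Partial fraction decomposition gives [5/(s + 4)] + [6/(s + 4)^2] + [-1/(s - 3)].
Invert each term: 5/(s + 4) ↔ 5e^(-4t); 6/(s + 4)^2 ↔ 6t·e^(-4t); -1/(s - 3) ↔ -e^(3t).

f(t) = 6*t*exp(-4*t) - exp(3*t) + 5*exp(-4*t)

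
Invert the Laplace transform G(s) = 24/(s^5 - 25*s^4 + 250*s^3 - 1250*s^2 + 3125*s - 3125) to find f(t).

f(t) = t^4*exp(5*t)

Rewrite the denominator: s^5 - 25*s^4 + 250*s^3 - 1250*s^2 + 3125*s - 3125 = (s - 5)^5.
The form in (s - 5) signals a first-shifting-theorem factor e^(5t).
Since L{t^4} = 4!/s^5 = 24/s^5, the inverse is t^4*e^(5*t).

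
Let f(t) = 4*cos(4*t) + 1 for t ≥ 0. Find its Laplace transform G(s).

By linearity of the Laplace transform, transform each term separately.
L{1} = 1/s; (4)·[L{cos(4t)} = s/(s^2 + 16)].

G(s) = 4*s/(s^2 + 16) + 1/s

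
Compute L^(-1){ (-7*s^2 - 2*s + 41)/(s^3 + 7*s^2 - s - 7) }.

2*exp(t) - 3*exp(-t) - 6*exp(-7*t)

Factor the denominator: s^3 + 7*s^2 - s - 7 = (s - 1)*(s + 1)*(s + 7).
Partial fraction decomposition gives [-3/(s + 1)] + [2/(s - 1)] + [-6/(s + 7)].
Invert each term: -3/(s + 1) ↔ -3e^(-t); 2/(s - 1) ↔ 2e^(t); -6/(s + 7) ↔ -6e^(-7t).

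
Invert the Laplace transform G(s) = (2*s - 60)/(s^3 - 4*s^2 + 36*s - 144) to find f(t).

Factor the denominator: s^3 - 4*s^2 + 36*s - 144 = (s - 4)*(s^2 + 36).
Partial fraction decomposition gives [-1/(s - 4)] + [s/(s^2 + 36)] + [6/(s^2 + 36)].
Invert each term: -1/(s - 4) ↔ -e^(4t); 1·s/(s^2 + 36) ↔ cos(6t); 1·6/(s^2 + 36) ↔ sin(6t).

f(t) = -exp(4*t) + sin(6*t) + cos(6*t)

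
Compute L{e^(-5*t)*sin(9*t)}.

L{sin(9t)} = 9/(s^2 + 81).
By the first shifting theorem, multiplying by e^(-5t) replaces s with s + 5.

9/((s + 5)^2 + 81)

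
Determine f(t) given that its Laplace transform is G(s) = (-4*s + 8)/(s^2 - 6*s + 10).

Complete the square in the denominator: s^2 - 6*s + 10 = (s - 3)^2 + 1^2.
Split the numerator to match: -4*s + 8 = -4·(s - 3) - 4·1.
Invert each term: -4·(s - 3)/((s - 3)^2 + 1) ↔ -4e^(3t)cos(t); -4·1/((s - 3)^2 + 1) ↔ -4e^(3t)sin(t).

f(t) = -4*exp(3*t)*sin(t) - 4*exp(3*t)*cos(t)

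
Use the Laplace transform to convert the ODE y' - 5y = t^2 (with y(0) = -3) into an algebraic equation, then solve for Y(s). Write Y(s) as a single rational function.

Transform both sides with L{·}.
With L{y'} = sY - y(0) = sY - (-3): the LHS transforms to (s - 5)Y - (-3).
The right side is L{t^2} = 2/s^3.
So (s - 5)Y = 2/s^3 + (-3).
Divide through and combine into a single rational function.

Y(s) = (-3*s^3 + 2)/(s^4 - 5*s^3)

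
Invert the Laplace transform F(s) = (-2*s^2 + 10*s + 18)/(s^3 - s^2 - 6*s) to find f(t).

Factor the denominator: s^3 - s^2 - 6*s = s*(s - 3)*(s + 2).
Partial fraction decomposition gives [-3/s] + [-1/(s + 2)] + [2/(s - 3)].
Invert each term: -3/(s - 0) ↔ -3e^(0t); -1/(s + 2) ↔ -e^(-2t); 2/(s - 3) ↔ 2e^(3t).

f(t) = 2*exp(3*t) - 3 - exp(-2*t)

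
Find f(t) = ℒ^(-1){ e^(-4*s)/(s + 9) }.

f(t) = Heaviside(t - 4)*(exp(-9*t + 36))

The factor e^(-4s) signals a time shift by c = 4 (second shifting theorem).
L{e^(-9t)} = 1/(s + 9), so L^-1{1/(s + 9)} = e^(-9*t).
Hence the inverse is u(t - 4) times that function evaluated at t - 4.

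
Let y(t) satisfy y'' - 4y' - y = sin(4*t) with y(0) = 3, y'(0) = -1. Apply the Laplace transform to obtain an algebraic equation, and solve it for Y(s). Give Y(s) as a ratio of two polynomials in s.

Apply the Laplace transform to the equation.
The derivative rules (L{y''} = s^2 Y - s·y(0) - y'(0) and L{y'} = sY - y(0), with y(0) = 3, y'(0) = -1) turn the left side into (s^2 - 4*s - 1)Y - (3*s - 13).
The right side is L{sin(4*t)} = 4/(s^2 + 16).
So (s^2 - 4*s - 1)Y = 4/(s^2 + 16) + (3*s - 13).
Isolate Y and clear denominators.

Y(s) = (3*s^3 - 13*s^2 + 48*s - 204)/(s^4 - 4*s^3 + 15*s^2 - 64*s - 16)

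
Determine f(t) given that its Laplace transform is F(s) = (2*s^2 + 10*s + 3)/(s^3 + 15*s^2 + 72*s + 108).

Factor the denominator: s^3 + 15*s^2 + 72*s + 108 = (s + 3)*(s + 6)^2.
Partial fraction decomposition gives [3/(s + 6)] + [-5/(s + 6)^2] + [-1/(s + 3)].
Invert each term: 3/(s + 6) ↔ 3e^(-6t); -5/(s + 6)^2 ↔ -5t·e^(-6t); -1/(s + 3) ↔ -e^(-3t).

f(t) = -5*t*exp(-6*t) - exp(-3*t) + 3*exp(-6*t)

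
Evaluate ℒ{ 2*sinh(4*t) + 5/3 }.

The transform is linear, so treat each term independently.
L{5/3} = (5/3)/s; (2)·[L{sinh(4t)} = 4/(s^2 - 16)].

8/(s^2 - 16) + 5/(3*s)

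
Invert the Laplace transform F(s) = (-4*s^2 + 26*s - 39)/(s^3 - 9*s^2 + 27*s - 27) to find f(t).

Factor the denominator: s^3 - 9*s^2 + 27*s - 27 = (s - 3)^3.
Partial fraction decomposition gives [-4/(s - 3)] + [2/(s - 3)^2] + [3/(s - 3)^3].
Invert each term: -4/(s - 3) ↔ -4e^(3t); 2/(s - 3)^2 ↔ 2t·e^(3t); 3/(s - 3)^3 ↔ (3/2)t^2·e^(3t).

f(t) = 3*t^2*exp(3*t)/2 + 2*t*exp(3*t) - 4*exp(3*t)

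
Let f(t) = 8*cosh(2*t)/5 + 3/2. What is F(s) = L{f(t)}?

F(s) = 8*s/(5*(s^2 - 4)) + 3/(2*s)

Apply the Laplace transform termwise.
(8/5)·[L{cosh(2t)} = s/(s^2 - 4)]; L{3/2} = (3/2)/s.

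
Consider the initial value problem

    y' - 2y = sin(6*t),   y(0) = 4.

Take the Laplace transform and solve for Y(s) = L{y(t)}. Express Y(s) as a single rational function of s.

Y(s) = (4*s^2 + 150)/(s^3 - 2*s^2 + 36*s - 72)

Take the Laplace transform of both sides.
Using L{y'} = sY - y(0) = sY - 4, the left side becomes (s - 2)Y - (4).
The right side is L{sin(6*t)} = 6/(s^2 + 36).
So (s - 2)Y = 6/(s^2 + 36) + (4).
Solve for Y(s) and write it as one ratio of polynomials.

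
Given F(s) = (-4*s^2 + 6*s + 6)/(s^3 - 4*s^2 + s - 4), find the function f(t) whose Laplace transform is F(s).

Factor the denominator: s^3 - 4*s^2 + s - 4 = (s - 4)*(s^2 + 1).
Partial fraction decomposition gives [-2/(s - 4)] + [-2*s/(s^2 + 1)] + [-2/(s^2 + 1)].
Invert each term: -2/(s - 4) ↔ -2e^(4t); -2·s/(s^2 + 1) ↔ -2cos(t); -2·1/(s^2 + 1) ↔ -2sin(t).

f(t) = -2*exp(4*t) - 2*sin(t) - 2*cos(t)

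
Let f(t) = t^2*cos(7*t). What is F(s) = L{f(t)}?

F(s) = 2*s*(s^2 - 147)/(s^2 + 49)^3

L{cos(7t)} = s/(s^2 + 49).
Then apply L{t^2·g(t)} = (-1)^2 d^2/ds^2[G(s)] with G(s) = s/(s^2 + 49):
differentiating 2 times and applying the sign gives 2*s*(s^2 - 147)/(s^2 + 49)^3.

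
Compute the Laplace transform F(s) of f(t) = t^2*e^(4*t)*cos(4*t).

F(s) = 2*(s - 4)*(s^2 - 8*s - 32)/(s^2 - 8*s + 32)^3

L{cos(4t)} = s/(s^2 + 16).
Multiplying by e^(4t) shifts s → s - 4, so L{e^(4*t)*cos(4*t)} = (s - 4)/((s - 4)^2 + 16).
Then apply L{t^2·g(t)} = (-1)^2 d^2/ds^2[G(s)] with G(s) = (s - 4)/((s - 4)^2 + 16):
differentiating 2 times and applying the sign gives 2*(s - 4)*(s^2 - 8*s - 32)/(s^2 - 8*s + 32)^3.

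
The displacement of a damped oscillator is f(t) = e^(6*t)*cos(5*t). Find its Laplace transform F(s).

F(s) = (s - 6)/((s - 6)^2 + 25)

L{cos(5t)} = s/(s^2 + 25).
By the first shifting theorem, multiplying by e^(6t) replaces s with s - 6.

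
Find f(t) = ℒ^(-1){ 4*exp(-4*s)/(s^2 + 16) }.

The factor e^(-4s) signals a time shift by c = 4 (second shifting theorem).
L{sin(4t)} = 4/(s^2 + 16), so L^-1{4/(s^2 + 16)} = sin(4*t).
Hence the inverse is u(t - 4) times that function evaluated at t - 4.

f(t) = Heaviside(t - 4)*(sin(4*t - 16))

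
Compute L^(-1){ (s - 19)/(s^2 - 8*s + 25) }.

Complete the square in the denominator: s^2 - 8*s + 25 = (s - 4)^2 + 3^2.
Split the numerator to match: s - 19 = 1·(s - 4) - 5·3.
Invert each term: 1·(s - 4)/((s - 4)^2 + 9) ↔ e^(4t)cos(3t); -5·3/((s - 4)^2 + 9) ↔ -5e^(4t)sin(3t).

-5*exp(4*t)*sin(3*t) + exp(4*t)*cos(3*t)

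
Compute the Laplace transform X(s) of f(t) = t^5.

X(s) = 120/s^6

L{t^5} = 5!/s^6 = 120/s^6.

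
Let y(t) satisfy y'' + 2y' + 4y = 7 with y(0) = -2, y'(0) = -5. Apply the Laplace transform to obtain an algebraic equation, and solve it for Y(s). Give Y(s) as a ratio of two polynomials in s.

Transform both sides with L{·}.
Using L{y''} = s^2 Y - s·y(0) - y'(0) and L{y'} = sY - y(0), with y(0) = -2, y'(0) = -5, the left side becomes (s^2 + 2*s + 4)Y - (-2*s - 9).
The right side is L{7} = 7/s.
So (s^2 + 2*s + 4)Y = 7/s + (-2*s - 9).
Solve for Y(s) and write it as one ratio of polynomials.

Y(s) = (-2*s^2 - 9*s + 7)/(s^3 + 2*s^2 + 4*s)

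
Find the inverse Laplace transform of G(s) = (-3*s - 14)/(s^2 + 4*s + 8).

Complete the square in the denominator: s^2 + 4*s + 8 = (s + 2)^2 + 2^2.
Split the numerator to match: -3*s - 14 = -3·(s + 2) - 4·2.
Invert each term: -3·(s + 2)/((s + 2)^2 + 4) ↔ -3e^(-2t)cos(2t); -4·2/((s + 2)^2 + 4) ↔ -4e^(-2t)sin(2t).

-4*exp(-2*t)*sin(2*t) - 3*exp(-2*t)*cos(2*t)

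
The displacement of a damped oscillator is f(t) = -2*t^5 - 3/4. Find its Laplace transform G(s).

G(s) = -3/(4*s) - 240/s^6

The transform is linear, so treat each term independently.
L{-3/4} = (-3/4)/s; (-2)·[L{t^5} = 5!/s^6 = 120/s^6].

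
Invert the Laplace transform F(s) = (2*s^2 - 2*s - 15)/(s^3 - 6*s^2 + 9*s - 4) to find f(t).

Factor the denominator: s^3 - 6*s^2 + 9*s - 4 = (s - 4)*(s - 1)^2.
Partial fraction decomposition gives [1/(s - 1)] + [5/(s - 1)^2] + [1/(s - 4)].
Invert each term: 1/(s - 1) ↔ e^(t); 5/(s - 1)^2 ↔ 5t·e^(t); 1/(s - 4) ↔ e^(4t).

f(t) = 5*t*exp(t) + exp(4*t) + exp(t)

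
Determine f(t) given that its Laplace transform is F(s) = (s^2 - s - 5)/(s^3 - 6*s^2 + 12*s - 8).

f(t) = -3*t^2*exp(2*t)/2 + 3*t*exp(2*t) + exp(2*t)

Factor the denominator: s^3 - 6*s^2 + 12*s - 8 = (s - 2)^3.
Partial fraction decomposition gives [1/(s - 2)] + [3/(s - 2)^2] + [-3/(s - 2)^3].
Invert each term: 1/(s - 2) ↔ e^(2t); 3/(s - 2)^2 ↔ 3t·e^(2t); -3/(s - 2)^3 ↔ (-3/2)t^2·e^(2t).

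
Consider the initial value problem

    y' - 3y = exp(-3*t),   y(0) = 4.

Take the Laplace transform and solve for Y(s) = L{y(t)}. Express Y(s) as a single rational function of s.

Y(s) = (4*s + 13)/(s^2 - 9)

Take the Laplace transform of both sides.
The derivative rules (L{y'} = sY - y(0) = sY - 4) turn the left side into (s - 3)Y - (4).
The right side is L{exp(-3*t)} = 1/(s + 3).
So (s - 3)Y = 1/(s + 3) + (4).
Isolate Y and clear denominators.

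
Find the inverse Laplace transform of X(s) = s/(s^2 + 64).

Since L{cos(8t)} = s/(s^2 + 64), the inverse is cos(8*t).

cos(8*t)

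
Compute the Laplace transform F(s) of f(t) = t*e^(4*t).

F(s) = (s - 4)^(-2)

L{e^(4t)} = 1/(s - 4).
Then apply L{t·g(t)} = -d/ds[G(s)] with G(s) = 1/(s - 4):
differentiating 1 time and applying the sign gives (s - 4)^(-2).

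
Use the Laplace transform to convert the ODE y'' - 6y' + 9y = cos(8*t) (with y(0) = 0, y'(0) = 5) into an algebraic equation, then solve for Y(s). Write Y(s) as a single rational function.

Laplace-transform each side.
With L{y''} = s^2 Y - s·y(0) - y'(0) and L{y'} = sY - y(0), with y(0) = 0, y'(0) = 5: the LHS transforms to (s^2 - 6*s + 9)Y - (5).
The right side is L{cos(8*t)} = s/(s^2 + 64).
So (s^2 - 6*s + 9)Y = s/(s^2 + 64) + (5).
Isolate Y and clear denominators.

Y(s) = (5*s^2 + s + 320)/(s^4 - 6*s^3 + 73*s^2 - 384*s + 576)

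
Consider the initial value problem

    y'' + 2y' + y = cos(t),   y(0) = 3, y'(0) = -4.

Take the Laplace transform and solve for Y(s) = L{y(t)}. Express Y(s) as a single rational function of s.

Y(s) = (3*s^3 + 2*s^2 + 4*s + 2)/(s^4 + 2*s^3 + 2*s^2 + 2*s + 1)

Take the Laplace transform of both sides.
The derivative rules (L{y''} = s^2 Y - s·y(0) - y'(0) and L{y'} = sY - y(0), with y(0) = 3, y'(0) = -4) turn the left side into (s^2 + 2*s + 1)Y - (3*s + 2).
The right side is L{cos(t)} = s/(s^2 + 1).
So (s^2 + 2*s + 1)Y = s/(s^2 + 1) + (3*s + 2).
Divide through and combine into a single rational function.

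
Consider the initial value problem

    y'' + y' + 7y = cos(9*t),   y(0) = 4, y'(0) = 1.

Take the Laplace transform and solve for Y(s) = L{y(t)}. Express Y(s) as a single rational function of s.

Laplace-transform each side.
The derivative rules (L{y''} = s^2 Y - s·y(0) - y'(0) and L{y'} = sY - y(0), with y(0) = 4, y'(0) = 1) turn the left side into (s^2 + s + 7)Y - (4*s + 5).
The right side is L{cos(9*t)} = s/(s^2 + 81).
So (s^2 + s + 7)Y = s/(s^2 + 81) + (4*s + 5).
Isolate Y and clear denominators.

Y(s) = (4*s^3 + 5*s^2 + 325*s + 405)/(s^4 + s^3 + 88*s^2 + 81*s + 567)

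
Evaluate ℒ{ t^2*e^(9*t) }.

L{e^(9t)} = 1/(s - 9).
Then apply L{t^2·g(t)} = (-1)^2 d^2/ds^2[G(s)] with G(s) = 1/(s - 9):
differentiating 2 times and applying the sign gives 2/(s - 9)^3.

2/(s - 9)^3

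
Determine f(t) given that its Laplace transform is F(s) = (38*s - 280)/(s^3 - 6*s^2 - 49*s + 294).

Factor the denominator: s^3 - 6*s^2 - 49*s + 294 = (s - 7)*(s - 6)*(s + 7).
Partial fraction decomposition gives [-1/(s - 7)] + [-3/(s + 7)] + [4/(s - 6)].
Invert each term: -1/(s - 7) ↔ -e^(7t); -3/(s + 7) ↔ -3e^(-7t); 4/(s - 6) ↔ 4e^(6t).

f(t) = -exp(7*t) + 4*exp(6*t) - 3*exp(-7*t)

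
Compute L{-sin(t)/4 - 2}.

-1/(4*(s^2 + 1)) - 2/s

By linearity of the Laplace transform, transform each term separately.
L{-2} = -2/s; (-1/4)·[L{sin(t)} = 1/(s^2 + 1)].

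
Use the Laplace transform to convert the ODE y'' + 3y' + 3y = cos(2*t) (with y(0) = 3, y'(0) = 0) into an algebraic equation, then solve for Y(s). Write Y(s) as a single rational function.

Y(s) = (3*s^3 + 9*s^2 + 13*s + 36)/(s^4 + 3*s^3 + 7*s^2 + 12*s + 12)

Take the Laplace transform of both sides.
With L{y''} = s^2 Y - s·y(0) - y'(0) and L{y'} = sY - y(0), with y(0) = 3, y'(0) = 0: the LHS transforms to (s^2 + 3*s + 3)Y - (3*s + 9).
The right side is L{cos(2*t)} = s/(s^2 + 4).
So (s^2 + 3*s + 3)Y = s/(s^2 + 4) + (3*s + 9).
Divide through and combine into a single rational function.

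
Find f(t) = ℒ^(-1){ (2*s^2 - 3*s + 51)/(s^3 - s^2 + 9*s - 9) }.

Factor the denominator: s^3 - s^2 + 9*s - 9 = (s - 1)*(s^2 + 9).
Partial fraction decomposition gives [5/(s - 1)] + [-3*s/(s^2 + 9)] + [-6/(s^2 + 9)].
Invert each term: 5/(s - 1) ↔ 5e^(t); -3·s/(s^2 + 9) ↔ -3cos(3t); -2·3/(s^2 + 9) ↔ -2sin(3t).

f(t) = 5*exp(t) - 2*sin(3*t) - 3*cos(3*t)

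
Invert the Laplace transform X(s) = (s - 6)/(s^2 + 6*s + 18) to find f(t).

Complete the square in the denominator: s^2 + 6*s + 18 = (s + 3)^2 + 3^2.
Split the numerator to match: s - 6 = 1·(s + 3) - 3·3.
Invert each term: 1·(s + 3)/((s + 3)^2 + 9) ↔ e^(-3t)cos(3t); -3·3/((s + 3)^2 + 9) ↔ -3e^(-3t)sin(3t).

f(t) = -3*exp(-3*t)*sin(3*t) + exp(-3*t)*cos(3*t)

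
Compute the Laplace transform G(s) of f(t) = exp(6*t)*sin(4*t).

L{sin(4t)} = 4/(s^2 + 16).
By the first shifting theorem, multiplying by e^(6t) replaces s with s - 6.

G(s) = 4/((s - 6)^2 + 16)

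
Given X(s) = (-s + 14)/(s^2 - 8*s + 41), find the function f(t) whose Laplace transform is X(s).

Complete the square in the denominator: s^2 - 8*s + 41 = (s - 4)^2 + 5^2.
Split the numerator to match: -s + 14 = -1·(s - 4) + 2·5.
Invert each term: -1·(s - 4)/((s - 4)^2 + 25) ↔ -e^(4t)cos(5t); 2·5/((s - 4)^2 + 25) ↔ 2e^(4t)sin(5t).

f(t) = 2*exp(4*t)*sin(5*t) - exp(4*t)*cos(5*t)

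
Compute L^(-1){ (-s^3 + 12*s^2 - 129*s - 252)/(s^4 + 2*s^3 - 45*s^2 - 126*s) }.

-exp(7*t) + 2 + 3*exp(-3*t) - 5*exp(-6*t)

Factor the denominator: s^4 + 2*s^3 - 45*s^2 - 126*s = s*(s - 7)*(s + 3)*(s + 6).
Partial fraction decomposition gives [2/s] + [-1/(s - 7)] + [3/(s + 3)] + [-5/(s + 6)].
Invert each term: 2/(s - 0) ↔ 2e^(0t); -1/(s - 7) ↔ -e^(7t); 3/(s + 3) ↔ 3e^(-3t); -5/(s + 6) ↔ -5e^(-6t).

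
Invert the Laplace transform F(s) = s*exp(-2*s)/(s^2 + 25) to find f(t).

The factor e^(-2s) signals a time shift by c = 2 (second shifting theorem).
L{cos(5t)} = s/(s^2 + 25), so L^-1{s/(s^2 + 25)} = cos(5*t).
Hence the inverse is u(t - 2) times that function evaluated at t - 2.

f(t) = Heaviside(t - 2)*(cos(5*t - 10))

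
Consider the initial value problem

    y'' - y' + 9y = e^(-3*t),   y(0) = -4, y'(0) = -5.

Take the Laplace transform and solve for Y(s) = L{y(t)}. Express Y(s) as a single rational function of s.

Y(s) = (-4*s^2 - 13*s - 2)/(s^3 + 2*s^2 + 6*s + 27)

Apply the Laplace transform to the equation.
Using L{y''} = s^2 Y - s·y(0) - y'(0) and L{y'} = sY - y(0), with y(0) = -4, y'(0) = -5, the left side becomes (s^2 - s + 9)Y - (-4*s - 1).
The right side is L{e^(-3*t)} = 1/(s + 3).
So (s^2 - s + 9)Y = 1/(s + 3) + (-4*s - 1).
Isolate Y and clear denominators.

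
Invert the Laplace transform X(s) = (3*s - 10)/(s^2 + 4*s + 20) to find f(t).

Complete the square in the denominator: s^2 + 4*s + 20 = (s + 2)^2 + 4^2.
Split the numerator to match: 3*s - 10 = 3·(s + 2) - 4·4.
Invert each term: 3·(s + 2)/((s + 2)^2 + 16) ↔ 3e^(-2t)cos(4t); -4·4/((s + 2)^2 + 16) ↔ -4e^(-2t)sin(4t).

f(t) = -4*exp(-2*t)*sin(4*t) + 3*exp(-2*t)*cos(4*t)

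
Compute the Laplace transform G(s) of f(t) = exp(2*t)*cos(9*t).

L{cos(9t)} = s/(s^2 + 81).
By the first shifting theorem, multiplying by e^(2t) replaces s with s - 2.

G(s) = (s - 2)/((s - 2)^2 + 81)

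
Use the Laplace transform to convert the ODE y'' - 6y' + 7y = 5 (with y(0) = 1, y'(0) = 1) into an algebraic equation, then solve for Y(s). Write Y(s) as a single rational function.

Transform both sides with L{·}.
Using L{y''} = s^2 Y - s·y(0) - y'(0) and L{y'} = sY - y(0), with y(0) = 1, y'(0) = 1, the left side becomes (s^2 - 6*s + 7)Y - (s - 5).
The right side is L{5} = 5/s.
So (s^2 - 6*s + 7)Y = 5/s + (s - 5).
Isolate Y and clear denominators.

Y(s) = (s^2 - 5*s + 5)/(s^3 - 6*s^2 + 7*s)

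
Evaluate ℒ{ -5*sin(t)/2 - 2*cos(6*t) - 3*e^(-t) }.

The transform is linear, so treat each term independently.
(-5/2)·[L{sin(t)} = 1/(s^2 + 1)]; (-3)·[L{e^(-t)} = 1/(s + 1)]; (-2)·[L{cos(6t)} = s/(s^2 + 36)].

-2*s/(s^2 + 36) - 5/(2*(s^2 + 1)) - 3/(s + 1)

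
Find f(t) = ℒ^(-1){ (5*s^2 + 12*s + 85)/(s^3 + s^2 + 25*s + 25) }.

f(t) = 2*sin(5*t) + 2*cos(5*t) + 3*exp(-t)

Factor the denominator: s^3 + s^2 + 25*s + 25 = (s + 1)*(s^2 + 25).
Partial fraction decomposition gives [3/(s + 1)] + [2*s/(s^2 + 25)] + [10/(s^2 + 25)].
Invert each term: 3/(s + 1) ↔ 3e^(-t); 2·s/(s^2 + 25) ↔ 2cos(5t); 2·5/(s^2 + 25) ↔ 2sin(5t).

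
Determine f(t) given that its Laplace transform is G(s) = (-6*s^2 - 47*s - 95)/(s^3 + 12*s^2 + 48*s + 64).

Factor the denominator: s^3 + 12*s^2 + 48*s + 64 = (s + 4)^3.
Partial fraction decomposition gives [-6/(s + 4)] + [(s + 4)^(-2)] + [-3/(s + 4)^3].
Invert each term: -6/(s + 4) ↔ -6e^(-4t); 1/(s + 4)^2 ↔ t·e^(-4t); -3/(s + 4)^3 ↔ (-3/2)t^2·e^(-4t).

f(t) = -3*t^2*exp(-4*t)/2 + t*exp(-4*t) - 6*exp(-4*t)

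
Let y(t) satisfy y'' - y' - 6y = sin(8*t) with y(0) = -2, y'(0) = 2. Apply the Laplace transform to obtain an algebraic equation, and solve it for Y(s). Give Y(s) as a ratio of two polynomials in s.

Laplace-transform each side.
With L{y''} = s^2 Y - s·y(0) - y'(0) and L{y'} = sY - y(0), with y(0) = -2, y'(0) = 2: the LHS transforms to (s^2 - s - 6)Y - (-2*s + 4).
The right side is L{sin(8*t)} = 8/(s^2 + 64).
So (s^2 - s - 6)Y = 8/(s^2 + 64) + (-2*s + 4).
Divide through and combine into a single rational function.

Y(s) = (-2*s^3 + 4*s^2 - 128*s + 264)/(s^4 - s^3 + 58*s^2 - 64*s - 384)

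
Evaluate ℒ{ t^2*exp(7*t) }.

L{e^(7t)} = 1/(s - 7).
Then apply L{t^2·g(t)} = (-1)^2 d^2/ds^2[H(s)] with H(s) = 1/(s - 7):
differentiating 2 times and applying the sign gives 2/(s - 7)^3.

2/(s - 7)^3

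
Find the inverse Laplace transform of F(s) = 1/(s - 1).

Since L{e^(t)} = 1/(s - 1), the inverse is e^(t).

exp(t)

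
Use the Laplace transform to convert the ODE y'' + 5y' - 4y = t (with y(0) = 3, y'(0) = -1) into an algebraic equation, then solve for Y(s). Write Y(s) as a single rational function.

Y(s) = (3*s^3 + 14*s^2 + 1)/(s^4 + 5*s^3 - 4*s^2)

Laplace-transform each side.
Using L{y''} = s^2 Y - s·y(0) - y'(0) and L{y'} = sY - y(0), with y(0) = 3, y'(0) = -1, the left side becomes (s^2 + 5*s - 4)Y - (3*s + 14).
The right side is L{t} = s^(-2).
So (s^2 + 5*s - 4)Y = s^(-2) + (3*s + 14).
Isolate Y and clear denominators.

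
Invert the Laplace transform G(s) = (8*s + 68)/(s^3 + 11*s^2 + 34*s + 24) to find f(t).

Factor the denominator: s^3 + 11*s^2 + 34*s + 24 = (s + 1)*(s + 4)*(s + 6).
Partial fraction decomposition gives [4/(s + 1)] + [-6/(s + 4)] + [2/(s + 6)].
Invert each term: 4/(s + 1) ↔ 4e^(-t); -6/(s + 4) ↔ -6e^(-4t); 2/(s + 6) ↔ 2e^(-6t).

f(t) = 4*exp(-t) - 6*exp(-4*t) + 2*exp(-6*t)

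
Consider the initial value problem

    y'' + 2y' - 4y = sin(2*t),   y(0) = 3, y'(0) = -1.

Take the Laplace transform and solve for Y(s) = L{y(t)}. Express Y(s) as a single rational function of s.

Transform both sides with L{·}.
Using L{y''} = s^2 Y - s·y(0) - y'(0) and L{y'} = sY - y(0), with y(0) = 3, y'(0) = -1, the left side becomes (s^2 + 2*s - 4)Y - (3*s + 5).
The right side is L{sin(2*t)} = 2/(s^2 + 4).
So (s^2 + 2*s - 4)Y = 2/(s^2 + 4) + (3*s + 5).
Isolate Y and clear denominators.

Y(s) = (3*s^3 + 5*s^2 + 12*s + 22)/(s^4 + 2*s^3 + 8*s - 16)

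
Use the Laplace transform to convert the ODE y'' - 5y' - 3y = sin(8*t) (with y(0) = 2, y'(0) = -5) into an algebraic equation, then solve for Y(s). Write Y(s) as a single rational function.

Y(s) = (2*s^3 - 15*s^2 + 128*s - 952)/(s^4 - 5*s^3 + 61*s^2 - 320*s - 192)

Take the Laplace transform of both sides.
The derivative rules (L{y''} = s^2 Y - s·y(0) - y'(0) and L{y'} = sY - y(0), with y(0) = 2, y'(0) = -5) turn the left side into (s^2 - 5*s - 3)Y - (2*s - 15).
The right side is L{sin(8*t)} = 8/(s^2 + 64).
So (s^2 - 5*s - 3)Y = 8/(s^2 + 64) + (2*s - 15).
Isolate Y and clear denominators.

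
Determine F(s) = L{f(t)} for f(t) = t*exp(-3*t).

L{e^(-3t)} = 1/(s + 3).
Then apply L{t·g(t)} = -d/ds[G(s)] with G(s) = 1/(s + 3):
differentiating 1 time and applying the sign gives (s + 3)^(-2).

F(s) = (s + 3)^(-2)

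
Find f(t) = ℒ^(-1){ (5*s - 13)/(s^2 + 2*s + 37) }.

f(t) = -3*exp(-t)*sin(6*t) + 5*exp(-t)*cos(6*t)

Complete the square in the denominator: s^2 + 2*s + 37 = (s + 1)^2 + 6^2.
Split the numerator to match: 5*s - 13 = 5·(s + 1) - 3·6.
Invert each term: 5·(s + 1)/((s + 1)^2 + 36) ↔ 5e^(-t)cos(6t); -3·6/((s + 1)^2 + 36) ↔ -3e^(-t)sin(6t).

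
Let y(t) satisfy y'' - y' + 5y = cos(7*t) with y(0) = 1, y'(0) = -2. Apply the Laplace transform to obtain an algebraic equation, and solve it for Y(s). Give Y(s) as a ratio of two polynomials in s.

Take the Laplace transform of both sides.
Using L{y''} = s^2 Y - s·y(0) - y'(0) and L{y'} = sY - y(0), with y(0) = 1, y'(0) = -2, the left side becomes (s^2 - s + 5)Y - (s - 3).
The right side is L{cos(7*t)} = s/(s^2 + 49).
So (s^2 - s + 5)Y = s/(s^2 + 49) + (s - 3).
Solve for Y(s) and write it as one ratio of polynomials.

Y(s) = (s^3 - 3*s^2 + 50*s - 147)/(s^4 - s^3 + 54*s^2 - 49*s + 245)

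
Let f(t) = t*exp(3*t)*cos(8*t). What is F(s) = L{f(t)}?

F(s) = (s - 11)*(s + 5)/(s^2 - 6*s + 73)^2

L{cos(8t)} = s/(s^2 + 64).
Multiplying by e^(3t) shifts s → s - 3, so L{exp(3*t)*cos(8*t)} = (s - 3)/((s - 3)^2 + 64).
Then apply L{t·g(t)} = -d/ds[G(s)] with G(s) = (s - 3)/((s - 3)^2 + 64):
differentiating 1 time and applying the sign gives (s - 11)*(s + 5)/(s^2 - 6*s + 73)^2.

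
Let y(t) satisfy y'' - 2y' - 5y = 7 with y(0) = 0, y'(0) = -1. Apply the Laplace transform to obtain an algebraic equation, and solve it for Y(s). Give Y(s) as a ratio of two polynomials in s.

Take the Laplace transform of both sides.
The derivative rules (L{y''} = s^2 Y - s·y(0) - y'(0) and L{y'} = sY - y(0), with y(0) = 0, y'(0) = -1) turn the left side into (s^2 - 2*s - 5)Y - (-1).
The right side is L{7} = 7/s.
So (s^2 - 2*s - 5)Y = 7/s + (-1).
Divide through and combine into a single rational function.

Y(s) = (-s + 7)/(s^3 - 2*s^2 - 5*s)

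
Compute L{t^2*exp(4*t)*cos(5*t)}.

2*(s - 4)*(s^2 - 8*s - 59)/(s^2 - 8*s + 41)^3

L{cos(5t)} = s/(s^2 + 25).
Multiplying by e^(4t) shifts s → s - 4, so L{exp(4*t)*cos(5*t)} = (s - 4)/((s - 4)^2 + 25).
Then apply L{t^2·g(t)} = (-1)^2 d^2/ds^2[G(s)] with G(s) = (s - 4)/((s - 4)^2 + 25):
differentiating 2 times and applying the sign gives 2*(s - 4)*(s^2 - 8*s - 59)/(s^2 - 8*s + 41)^3.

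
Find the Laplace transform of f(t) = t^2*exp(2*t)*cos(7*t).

2*(s - 2)*(s^2 - 4*s - 143)/(s^2 - 4*s + 53)^3

L{cos(7t)} = s/(s^2 + 49).
Multiplying by e^(2t) shifts s → s - 2, so L{exp(2*t)*cos(7*t)} = (s - 2)/((s - 2)^2 + 49).
Then apply L{t^2·g(t)} = (-1)^2 d^2/ds^2[G(s)] with G(s) = (s - 2)/((s - 2)^2 + 49):
differentiating 2 times and applying the sign gives 2*(s - 2)*(s^2 - 4*s - 143)/(s^2 - 4*s + 53)^3.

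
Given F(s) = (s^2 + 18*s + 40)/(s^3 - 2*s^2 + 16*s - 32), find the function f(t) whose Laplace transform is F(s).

Factor the denominator: s^3 - 2*s^2 + 16*s - 32 = (s - 2)*(s^2 + 16).
Partial fraction decomposition gives [4/(s - 2)] + [-3*s/(s^2 + 16)] + [12/(s^2 + 16)].
Invert each term: 4/(s - 2) ↔ 4e^(2t); -3·s/(s^2 + 16) ↔ -3cos(4t); 3·4/(s^2 + 16) ↔ 3sin(4t).

f(t) = 4*exp(2*t) + 3*sin(4*t) - 3*cos(4*t)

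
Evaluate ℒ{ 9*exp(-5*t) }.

L{9} = 9/s.
By the first shifting theorem, multiplying by e^(-5t) replaces s with s + 5.

9/(s + 5)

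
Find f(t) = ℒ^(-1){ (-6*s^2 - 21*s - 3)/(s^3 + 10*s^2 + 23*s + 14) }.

f(t) = 2*exp(-t) - 3*exp(-2*t) - 5*exp(-7*t)

Factor the denominator: s^3 + 10*s^2 + 23*s + 14 = (s + 1)*(s + 2)*(s + 7).
Partial fraction decomposition gives [2/(s + 1)] + [-3/(s + 2)] + [-5/(s + 7)].
Invert each term: 2/(s + 1) ↔ 2e^(-t); -3/(s + 2) ↔ -3e^(-2t); -5/(s + 7) ↔ -5e^(-7t).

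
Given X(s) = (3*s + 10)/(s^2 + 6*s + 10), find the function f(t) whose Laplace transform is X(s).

f(t) = exp(-3*t)*sin(t) + 3*exp(-3*t)*cos(t)

Complete the square in the denominator: s^2 + 6*s + 10 = (s + 3)^2 + 1^2.
Split the numerator to match: 3*s + 10 = 3·(s + 3) + 1·1.
Invert each term: 3·(s + 3)/((s + 3)^2 + 1) ↔ 3e^(-3t)cos(t); 1·1/((s + 3)^2 + 1) ↔ e^(-3t)sin(t).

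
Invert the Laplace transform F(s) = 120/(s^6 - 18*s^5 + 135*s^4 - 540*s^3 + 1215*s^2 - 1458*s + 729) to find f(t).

Rewrite the denominator: s^6 - 18*s^5 + 135*s^4 - 540*s^3 + 1215*s^2 - 1458*s + 729 = (s - 3)^6.
The form in (s - 3) signals a first-shifting-theorem factor e^(3t).
Since L{t^5} = 5!/s^6 = 120/s^6, the inverse is t^5*e^(3*t).

f(t) = t^5*exp(3*t)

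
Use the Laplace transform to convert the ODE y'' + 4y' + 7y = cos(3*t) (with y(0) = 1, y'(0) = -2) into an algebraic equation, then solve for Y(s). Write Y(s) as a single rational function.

Y(s) = (s^3 + 2*s^2 + 10*s + 18)/(s^4 + 4*s^3 + 16*s^2 + 36*s + 63)

Apply the Laplace transform to the equation.
The derivative rules (L{y''} = s^2 Y - s·y(0) - y'(0) and L{y'} = sY - y(0), with y(0) = 1, y'(0) = -2) turn the left side into (s^2 + 4*s + 7)Y - (s + 2).
The right side is L{cos(3*t)} = s/(s^2 + 9).
So (s^2 + 4*s + 7)Y = s/(s^2 + 9) + (s + 2).
Divide through and combine into a single rational function.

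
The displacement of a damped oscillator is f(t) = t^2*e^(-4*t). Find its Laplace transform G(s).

G(s) = 2/(s + 4)^3

L{t^2} = 2!/s^3 = 2/s^3.
By the first shifting theorem, multiplying by e^(-4t) replaces s with s + 4.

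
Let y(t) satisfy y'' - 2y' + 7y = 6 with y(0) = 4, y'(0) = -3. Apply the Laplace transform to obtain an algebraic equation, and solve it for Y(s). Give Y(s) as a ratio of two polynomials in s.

Laplace-transform each side.
The derivative rules (L{y''} = s^2 Y - s·y(0) - y'(0) and L{y'} = sY - y(0), with y(0) = 4, y'(0) = -3) turn the left side into (s^2 - 2*s + 7)Y - (4*s - 11).
The right side is L{6} = 6/s.
So (s^2 - 2*s + 7)Y = 6/s + (4*s - 11).
Divide through and combine into a single rational function.

Y(s) = (4*s^2 - 11*s + 6)/(s^3 - 2*s^2 + 7*s)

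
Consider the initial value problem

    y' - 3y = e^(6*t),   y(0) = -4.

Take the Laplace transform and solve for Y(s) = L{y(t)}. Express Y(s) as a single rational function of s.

Transform both sides with L{·}.
The derivative rules (L{y'} = sY - y(0) = sY - (-4)) turn the left side into (s - 3)Y - (-4).
The right side is L{e^(6*t)} = 1/(s - 6).
So (s - 3)Y = 1/(s - 6) + (-4).
Solve for Y(s) and write it as one ratio of polynomials.

Y(s) = (-4*s + 25)/(s^2 - 9*s + 18)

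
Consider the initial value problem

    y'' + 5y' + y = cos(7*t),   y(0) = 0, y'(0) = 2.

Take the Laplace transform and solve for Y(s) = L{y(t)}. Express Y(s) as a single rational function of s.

Apply the Laplace transform to the equation.
With L{y''} = s^2 Y - s·y(0) - y'(0) and L{y'} = sY - y(0), with y(0) = 0, y'(0) = 2: the LHS transforms to (s^2 + 5*s + 1)Y - (2).
The right side is L{cos(7*t)} = s/(s^2 + 49).
So (s^2 + 5*s + 1)Y = s/(s^2 + 49) + (2).
Solve for Y(s) and write it as one ratio of polynomials.

Y(s) = (2*s^2 + s + 98)/(s^4 + 5*s^3 + 50*s^2 + 245*s + 49)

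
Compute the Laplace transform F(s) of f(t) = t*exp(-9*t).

L{e^(-9t)} = 1/(s + 9).
Then apply L{t·g(t)} = -d/ds[G(s)] with G(s) = 1/(s + 9):
differentiating 1 time and applying the sign gives (s + 9)^(-2).

F(s) = (s + 9)^(-2)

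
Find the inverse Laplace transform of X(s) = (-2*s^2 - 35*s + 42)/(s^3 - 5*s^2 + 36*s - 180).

-3*exp(5*t) - 5*sin(6*t) + cos(6*t)

Factor the denominator: s^3 - 5*s^2 + 36*s - 180 = (s - 5)*(s^2 + 36).
Partial fraction decomposition gives [-3/(s - 5)] + [s/(s^2 + 36)] + [-30/(s^2 + 36)].
Invert each term: -3/(s - 5) ↔ -3e^(5t); 1·s/(s^2 + 36) ↔ cos(6t); -5·6/(s^2 + 36) ↔ -5sin(6t).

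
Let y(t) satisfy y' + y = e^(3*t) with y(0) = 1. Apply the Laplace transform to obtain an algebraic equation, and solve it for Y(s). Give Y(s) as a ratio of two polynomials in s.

Take the Laplace transform of both sides.
With L{y'} = sY - y(0) = sY - 1: the LHS transforms to (s + 1)Y - (1).
The right side is L{e^(3*t)} = 1/(s - 3).
So (s + 1)Y = 1/(s - 3) + (1).
Isolate Y and clear denominators.

Y(s) = (s - 2)/(s^2 - 2*s - 3)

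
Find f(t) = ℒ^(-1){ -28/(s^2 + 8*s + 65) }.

Rewrite the denominator: s^2 + 8*s + 65 = (s + 4)^2 + 49.
The form in (s + 4) signals a first-shifting-theorem factor e^(-4t).
Since L{sin(7t)} = 7/(s^2 + 49), the inverse is e^(-4*t)*sin(7*t), scaled by -4.

f(t) = -4*exp(-4*t)*sin(7*t)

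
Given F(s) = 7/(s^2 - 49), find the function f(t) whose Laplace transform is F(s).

f(t) = sinh(7*t)

Since L{sinh(7t)} = 7/(s^2 - 49), the inverse is sinh(7*t).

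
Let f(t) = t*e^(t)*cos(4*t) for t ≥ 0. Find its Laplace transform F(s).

L{cos(4t)} = s/(s^2 + 16).
Multiplying by e^(t) shifts s → s - 1, so L{e^(t)*cos(4*t)} = (s - 1)/((s - 1)^2 + 16).
Then apply L{t·g(t)} = -d/ds[G(s)] with G(s) = (s - 1)/((s - 1)^2 + 16):
differentiating 1 time and applying the sign gives (s - 5)*(s + 3)/(s^2 - 2*s + 17)^2.

F(s) = (s - 5)*(s + 3)/(s^2 - 2*s + 17)^2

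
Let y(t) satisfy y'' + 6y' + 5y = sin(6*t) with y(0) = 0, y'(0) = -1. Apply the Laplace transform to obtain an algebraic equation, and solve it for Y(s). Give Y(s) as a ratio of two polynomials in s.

Transform both sides with L{·}.
With L{y''} = s^2 Y - s·y(0) - y'(0) and L{y'} = sY - y(0), with y(0) = 0, y'(0) = -1: the LHS transforms to (s^2 + 6*s + 5)Y - (-1).
The right side is L{sin(6*t)} = 6/(s^2 + 36).
So (s^2 + 6*s + 5)Y = 6/(s^2 + 36) + (-1).
Divide through and combine into a single rational function.

Y(s) = (-s^2 - 30)/(s^4 + 6*s^3 + 41*s^2 + 216*s + 180)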